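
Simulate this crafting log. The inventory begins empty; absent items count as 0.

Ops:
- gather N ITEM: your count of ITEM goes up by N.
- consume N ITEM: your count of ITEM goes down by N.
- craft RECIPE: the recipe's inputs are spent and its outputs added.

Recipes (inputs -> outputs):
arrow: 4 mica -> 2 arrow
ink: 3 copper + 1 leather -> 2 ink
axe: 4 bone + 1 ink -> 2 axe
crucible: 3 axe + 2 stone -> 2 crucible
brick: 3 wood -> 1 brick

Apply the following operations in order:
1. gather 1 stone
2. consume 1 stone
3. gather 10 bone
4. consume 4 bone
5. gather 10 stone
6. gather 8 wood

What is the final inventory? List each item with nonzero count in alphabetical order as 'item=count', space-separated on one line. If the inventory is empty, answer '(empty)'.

After 1 (gather 1 stone): stone=1
After 2 (consume 1 stone): (empty)
After 3 (gather 10 bone): bone=10
After 4 (consume 4 bone): bone=6
After 5 (gather 10 stone): bone=6 stone=10
After 6 (gather 8 wood): bone=6 stone=10 wood=8

Answer: bone=6 stone=10 wood=8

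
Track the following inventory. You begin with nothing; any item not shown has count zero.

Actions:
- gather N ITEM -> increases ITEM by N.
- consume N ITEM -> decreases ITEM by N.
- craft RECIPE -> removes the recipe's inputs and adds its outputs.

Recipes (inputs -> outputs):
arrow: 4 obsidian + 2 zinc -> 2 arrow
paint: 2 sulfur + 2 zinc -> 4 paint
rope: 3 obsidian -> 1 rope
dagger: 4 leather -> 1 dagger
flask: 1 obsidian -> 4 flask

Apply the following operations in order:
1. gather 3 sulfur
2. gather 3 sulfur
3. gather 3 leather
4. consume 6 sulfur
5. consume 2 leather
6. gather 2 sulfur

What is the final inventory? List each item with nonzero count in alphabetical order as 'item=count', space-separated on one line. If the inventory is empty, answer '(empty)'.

After 1 (gather 3 sulfur): sulfur=3
After 2 (gather 3 sulfur): sulfur=6
After 3 (gather 3 leather): leather=3 sulfur=6
After 4 (consume 6 sulfur): leather=3
After 5 (consume 2 leather): leather=1
After 6 (gather 2 sulfur): leather=1 sulfur=2

Answer: leather=1 sulfur=2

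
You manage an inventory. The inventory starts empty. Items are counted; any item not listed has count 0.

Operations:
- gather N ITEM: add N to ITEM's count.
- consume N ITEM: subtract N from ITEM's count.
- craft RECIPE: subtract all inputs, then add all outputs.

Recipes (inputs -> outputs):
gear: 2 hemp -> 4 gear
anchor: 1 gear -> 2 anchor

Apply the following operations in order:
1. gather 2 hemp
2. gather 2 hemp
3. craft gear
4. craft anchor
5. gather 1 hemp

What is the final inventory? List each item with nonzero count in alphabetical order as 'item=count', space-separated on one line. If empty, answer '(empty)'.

After 1 (gather 2 hemp): hemp=2
After 2 (gather 2 hemp): hemp=4
After 3 (craft gear): gear=4 hemp=2
After 4 (craft anchor): anchor=2 gear=3 hemp=2
After 5 (gather 1 hemp): anchor=2 gear=3 hemp=3

Answer: anchor=2 gear=3 hemp=3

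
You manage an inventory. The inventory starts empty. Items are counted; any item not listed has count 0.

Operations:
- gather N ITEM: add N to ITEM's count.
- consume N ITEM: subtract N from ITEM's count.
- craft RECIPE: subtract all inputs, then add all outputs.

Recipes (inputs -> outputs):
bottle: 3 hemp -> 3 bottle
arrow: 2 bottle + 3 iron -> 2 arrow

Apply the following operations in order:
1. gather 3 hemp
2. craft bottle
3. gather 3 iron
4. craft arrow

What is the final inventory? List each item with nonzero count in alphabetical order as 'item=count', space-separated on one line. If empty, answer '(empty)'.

Answer: arrow=2 bottle=1

Derivation:
After 1 (gather 3 hemp): hemp=3
After 2 (craft bottle): bottle=3
After 3 (gather 3 iron): bottle=3 iron=3
After 4 (craft arrow): arrow=2 bottle=1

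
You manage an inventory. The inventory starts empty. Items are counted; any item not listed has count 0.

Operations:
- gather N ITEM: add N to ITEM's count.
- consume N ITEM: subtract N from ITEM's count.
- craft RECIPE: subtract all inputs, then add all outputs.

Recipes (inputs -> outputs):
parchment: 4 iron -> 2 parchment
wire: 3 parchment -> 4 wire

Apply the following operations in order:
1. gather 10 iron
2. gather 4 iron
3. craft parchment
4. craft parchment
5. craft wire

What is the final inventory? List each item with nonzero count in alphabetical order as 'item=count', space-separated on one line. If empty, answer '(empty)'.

After 1 (gather 10 iron): iron=10
After 2 (gather 4 iron): iron=14
After 3 (craft parchment): iron=10 parchment=2
After 4 (craft parchment): iron=6 parchment=4
After 5 (craft wire): iron=6 parchment=1 wire=4

Answer: iron=6 parchment=1 wire=4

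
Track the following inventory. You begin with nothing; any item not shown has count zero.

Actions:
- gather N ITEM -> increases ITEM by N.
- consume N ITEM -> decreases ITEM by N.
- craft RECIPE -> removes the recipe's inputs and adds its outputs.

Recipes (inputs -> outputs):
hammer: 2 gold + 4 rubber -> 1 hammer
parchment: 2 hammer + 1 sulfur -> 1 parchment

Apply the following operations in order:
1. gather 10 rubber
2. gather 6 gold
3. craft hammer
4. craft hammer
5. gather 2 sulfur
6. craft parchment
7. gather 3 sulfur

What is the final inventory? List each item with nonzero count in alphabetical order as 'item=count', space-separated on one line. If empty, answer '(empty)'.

Answer: gold=2 parchment=1 rubber=2 sulfur=4

Derivation:
After 1 (gather 10 rubber): rubber=10
After 2 (gather 6 gold): gold=6 rubber=10
After 3 (craft hammer): gold=4 hammer=1 rubber=6
After 4 (craft hammer): gold=2 hammer=2 rubber=2
After 5 (gather 2 sulfur): gold=2 hammer=2 rubber=2 sulfur=2
After 6 (craft parchment): gold=2 parchment=1 rubber=2 sulfur=1
After 7 (gather 3 sulfur): gold=2 parchment=1 rubber=2 sulfur=4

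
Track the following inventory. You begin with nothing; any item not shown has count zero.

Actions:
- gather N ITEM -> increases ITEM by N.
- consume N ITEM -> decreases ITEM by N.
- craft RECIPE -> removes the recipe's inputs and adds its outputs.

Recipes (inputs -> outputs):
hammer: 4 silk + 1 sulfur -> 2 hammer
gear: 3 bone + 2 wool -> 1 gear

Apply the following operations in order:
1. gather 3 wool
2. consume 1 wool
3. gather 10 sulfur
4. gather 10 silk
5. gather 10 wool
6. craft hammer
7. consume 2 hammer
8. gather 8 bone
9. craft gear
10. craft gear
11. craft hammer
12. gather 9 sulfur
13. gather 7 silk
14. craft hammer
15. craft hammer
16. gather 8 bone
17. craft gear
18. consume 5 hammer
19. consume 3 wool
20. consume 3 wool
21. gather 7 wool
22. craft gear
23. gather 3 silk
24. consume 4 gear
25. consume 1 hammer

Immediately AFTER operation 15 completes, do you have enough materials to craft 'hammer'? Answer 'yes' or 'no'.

After 1 (gather 3 wool): wool=3
After 2 (consume 1 wool): wool=2
After 3 (gather 10 sulfur): sulfur=10 wool=2
After 4 (gather 10 silk): silk=10 sulfur=10 wool=2
After 5 (gather 10 wool): silk=10 sulfur=10 wool=12
After 6 (craft hammer): hammer=2 silk=6 sulfur=9 wool=12
After 7 (consume 2 hammer): silk=6 sulfur=9 wool=12
After 8 (gather 8 bone): bone=8 silk=6 sulfur=9 wool=12
After 9 (craft gear): bone=5 gear=1 silk=6 sulfur=9 wool=10
After 10 (craft gear): bone=2 gear=2 silk=6 sulfur=9 wool=8
After 11 (craft hammer): bone=2 gear=2 hammer=2 silk=2 sulfur=8 wool=8
After 12 (gather 9 sulfur): bone=2 gear=2 hammer=2 silk=2 sulfur=17 wool=8
After 13 (gather 7 silk): bone=2 gear=2 hammer=2 silk=9 sulfur=17 wool=8
After 14 (craft hammer): bone=2 gear=2 hammer=4 silk=5 sulfur=16 wool=8
After 15 (craft hammer): bone=2 gear=2 hammer=6 silk=1 sulfur=15 wool=8

Answer: no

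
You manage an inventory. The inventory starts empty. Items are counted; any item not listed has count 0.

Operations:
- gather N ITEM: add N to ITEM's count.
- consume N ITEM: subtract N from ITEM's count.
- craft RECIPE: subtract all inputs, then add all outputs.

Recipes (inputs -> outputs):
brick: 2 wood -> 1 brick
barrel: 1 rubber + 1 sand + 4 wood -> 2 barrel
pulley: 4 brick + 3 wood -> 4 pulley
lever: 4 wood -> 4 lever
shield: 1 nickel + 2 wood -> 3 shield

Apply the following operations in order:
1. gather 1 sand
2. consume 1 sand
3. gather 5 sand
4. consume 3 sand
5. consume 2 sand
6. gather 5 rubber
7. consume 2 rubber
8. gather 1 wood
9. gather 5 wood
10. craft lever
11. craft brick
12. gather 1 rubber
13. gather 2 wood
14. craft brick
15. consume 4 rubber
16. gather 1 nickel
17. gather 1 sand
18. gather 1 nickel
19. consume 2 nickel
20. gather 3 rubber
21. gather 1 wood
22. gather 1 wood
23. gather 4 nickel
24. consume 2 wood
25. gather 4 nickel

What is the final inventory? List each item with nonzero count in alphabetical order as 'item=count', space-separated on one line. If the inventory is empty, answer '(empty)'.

Answer: brick=2 lever=4 nickel=8 rubber=3 sand=1

Derivation:
After 1 (gather 1 sand): sand=1
After 2 (consume 1 sand): (empty)
After 3 (gather 5 sand): sand=5
After 4 (consume 3 sand): sand=2
After 5 (consume 2 sand): (empty)
After 6 (gather 5 rubber): rubber=5
After 7 (consume 2 rubber): rubber=3
After 8 (gather 1 wood): rubber=3 wood=1
After 9 (gather 5 wood): rubber=3 wood=6
After 10 (craft lever): lever=4 rubber=3 wood=2
After 11 (craft brick): brick=1 lever=4 rubber=3
After 12 (gather 1 rubber): brick=1 lever=4 rubber=4
After 13 (gather 2 wood): brick=1 lever=4 rubber=4 wood=2
After 14 (craft brick): brick=2 lever=4 rubber=4
After 15 (consume 4 rubber): brick=2 lever=4
After 16 (gather 1 nickel): brick=2 lever=4 nickel=1
After 17 (gather 1 sand): brick=2 lever=4 nickel=1 sand=1
After 18 (gather 1 nickel): brick=2 lever=4 nickel=2 sand=1
After 19 (consume 2 nickel): brick=2 lever=4 sand=1
After 20 (gather 3 rubber): brick=2 lever=4 rubber=3 sand=1
After 21 (gather 1 wood): brick=2 lever=4 rubber=3 sand=1 wood=1
After 22 (gather 1 wood): brick=2 lever=4 rubber=3 sand=1 wood=2
After 23 (gather 4 nickel): brick=2 lever=4 nickel=4 rubber=3 sand=1 wood=2
After 24 (consume 2 wood): brick=2 lever=4 nickel=4 rubber=3 sand=1
After 25 (gather 4 nickel): brick=2 lever=4 nickel=8 rubber=3 sand=1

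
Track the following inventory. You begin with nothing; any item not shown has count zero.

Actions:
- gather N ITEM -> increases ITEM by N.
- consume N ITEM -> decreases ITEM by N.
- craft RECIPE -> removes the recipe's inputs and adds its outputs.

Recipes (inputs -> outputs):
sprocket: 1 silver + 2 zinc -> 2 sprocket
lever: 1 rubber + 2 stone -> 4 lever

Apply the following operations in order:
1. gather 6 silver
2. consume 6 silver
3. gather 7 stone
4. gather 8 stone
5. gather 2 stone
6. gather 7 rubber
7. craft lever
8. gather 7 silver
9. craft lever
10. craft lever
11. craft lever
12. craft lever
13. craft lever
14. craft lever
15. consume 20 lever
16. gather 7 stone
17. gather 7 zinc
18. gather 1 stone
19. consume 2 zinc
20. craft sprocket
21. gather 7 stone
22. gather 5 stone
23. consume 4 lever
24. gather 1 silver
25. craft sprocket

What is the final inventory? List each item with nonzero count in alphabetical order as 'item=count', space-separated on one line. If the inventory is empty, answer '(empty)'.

Answer: lever=4 silver=6 sprocket=4 stone=23 zinc=1

Derivation:
After 1 (gather 6 silver): silver=6
After 2 (consume 6 silver): (empty)
After 3 (gather 7 stone): stone=7
After 4 (gather 8 stone): stone=15
After 5 (gather 2 stone): stone=17
After 6 (gather 7 rubber): rubber=7 stone=17
After 7 (craft lever): lever=4 rubber=6 stone=15
After 8 (gather 7 silver): lever=4 rubber=6 silver=7 stone=15
After 9 (craft lever): lever=8 rubber=5 silver=7 stone=13
After 10 (craft lever): lever=12 rubber=4 silver=7 stone=11
After 11 (craft lever): lever=16 rubber=3 silver=7 stone=9
After 12 (craft lever): lever=20 rubber=2 silver=7 stone=7
After 13 (craft lever): lever=24 rubber=1 silver=7 stone=5
After 14 (craft lever): lever=28 silver=7 stone=3
After 15 (consume 20 lever): lever=8 silver=7 stone=3
After 16 (gather 7 stone): lever=8 silver=7 stone=10
After 17 (gather 7 zinc): lever=8 silver=7 stone=10 zinc=7
After 18 (gather 1 stone): lever=8 silver=7 stone=11 zinc=7
After 19 (consume 2 zinc): lever=8 silver=7 stone=11 zinc=5
After 20 (craft sprocket): lever=8 silver=6 sprocket=2 stone=11 zinc=3
After 21 (gather 7 stone): lever=8 silver=6 sprocket=2 stone=18 zinc=3
After 22 (gather 5 stone): lever=8 silver=6 sprocket=2 stone=23 zinc=3
After 23 (consume 4 lever): lever=4 silver=6 sprocket=2 stone=23 zinc=3
After 24 (gather 1 silver): lever=4 silver=7 sprocket=2 stone=23 zinc=3
After 25 (craft sprocket): lever=4 silver=6 sprocket=4 stone=23 zinc=1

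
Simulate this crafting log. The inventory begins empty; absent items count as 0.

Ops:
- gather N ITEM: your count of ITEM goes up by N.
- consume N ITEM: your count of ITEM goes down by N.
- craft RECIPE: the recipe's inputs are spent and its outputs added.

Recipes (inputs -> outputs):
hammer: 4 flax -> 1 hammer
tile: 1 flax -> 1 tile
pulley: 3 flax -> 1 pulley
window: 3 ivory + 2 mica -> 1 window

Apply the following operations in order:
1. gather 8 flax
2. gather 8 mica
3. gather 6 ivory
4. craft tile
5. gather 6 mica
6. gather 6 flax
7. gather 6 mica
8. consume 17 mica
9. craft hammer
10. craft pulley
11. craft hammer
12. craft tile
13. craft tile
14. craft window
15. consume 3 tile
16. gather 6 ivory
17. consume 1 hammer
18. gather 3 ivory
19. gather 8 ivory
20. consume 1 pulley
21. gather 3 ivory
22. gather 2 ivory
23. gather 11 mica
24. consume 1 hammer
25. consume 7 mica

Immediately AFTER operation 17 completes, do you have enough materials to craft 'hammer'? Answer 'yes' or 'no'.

Answer: no

Derivation:
After 1 (gather 8 flax): flax=8
After 2 (gather 8 mica): flax=8 mica=8
After 3 (gather 6 ivory): flax=8 ivory=6 mica=8
After 4 (craft tile): flax=7 ivory=6 mica=8 tile=1
After 5 (gather 6 mica): flax=7 ivory=6 mica=14 tile=1
After 6 (gather 6 flax): flax=13 ivory=6 mica=14 tile=1
After 7 (gather 6 mica): flax=13 ivory=6 mica=20 tile=1
After 8 (consume 17 mica): flax=13 ivory=6 mica=3 tile=1
After 9 (craft hammer): flax=9 hammer=1 ivory=6 mica=3 tile=1
After 10 (craft pulley): flax=6 hammer=1 ivory=6 mica=3 pulley=1 tile=1
After 11 (craft hammer): flax=2 hammer=2 ivory=6 mica=3 pulley=1 tile=1
After 12 (craft tile): flax=1 hammer=2 ivory=6 mica=3 pulley=1 tile=2
After 13 (craft tile): hammer=2 ivory=6 mica=3 pulley=1 tile=3
After 14 (craft window): hammer=2 ivory=3 mica=1 pulley=1 tile=3 window=1
After 15 (consume 3 tile): hammer=2 ivory=3 mica=1 pulley=1 window=1
After 16 (gather 6 ivory): hammer=2 ivory=9 mica=1 pulley=1 window=1
After 17 (consume 1 hammer): hammer=1 ivory=9 mica=1 pulley=1 window=1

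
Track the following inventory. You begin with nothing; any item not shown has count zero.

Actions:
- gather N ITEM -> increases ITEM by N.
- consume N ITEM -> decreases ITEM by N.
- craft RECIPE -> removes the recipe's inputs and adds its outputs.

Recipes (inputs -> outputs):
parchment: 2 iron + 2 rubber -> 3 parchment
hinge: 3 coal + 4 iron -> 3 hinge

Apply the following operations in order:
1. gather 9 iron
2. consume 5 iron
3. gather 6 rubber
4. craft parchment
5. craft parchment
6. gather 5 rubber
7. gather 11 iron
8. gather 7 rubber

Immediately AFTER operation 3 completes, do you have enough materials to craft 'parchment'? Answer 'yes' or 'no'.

After 1 (gather 9 iron): iron=9
After 2 (consume 5 iron): iron=4
After 3 (gather 6 rubber): iron=4 rubber=6

Answer: yes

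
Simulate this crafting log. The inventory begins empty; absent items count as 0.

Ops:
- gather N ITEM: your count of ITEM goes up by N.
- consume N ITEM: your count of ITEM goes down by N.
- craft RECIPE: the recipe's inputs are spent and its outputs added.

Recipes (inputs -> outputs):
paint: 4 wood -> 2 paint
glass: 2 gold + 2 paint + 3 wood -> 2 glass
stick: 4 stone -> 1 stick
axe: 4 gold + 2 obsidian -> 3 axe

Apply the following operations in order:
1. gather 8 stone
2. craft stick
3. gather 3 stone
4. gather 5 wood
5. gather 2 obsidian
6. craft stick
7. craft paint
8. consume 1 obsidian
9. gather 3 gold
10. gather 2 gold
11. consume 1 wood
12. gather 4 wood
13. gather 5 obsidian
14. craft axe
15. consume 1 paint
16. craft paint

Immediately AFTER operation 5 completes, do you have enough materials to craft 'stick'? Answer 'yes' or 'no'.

After 1 (gather 8 stone): stone=8
After 2 (craft stick): stick=1 stone=4
After 3 (gather 3 stone): stick=1 stone=7
After 4 (gather 5 wood): stick=1 stone=7 wood=5
After 5 (gather 2 obsidian): obsidian=2 stick=1 stone=7 wood=5

Answer: yes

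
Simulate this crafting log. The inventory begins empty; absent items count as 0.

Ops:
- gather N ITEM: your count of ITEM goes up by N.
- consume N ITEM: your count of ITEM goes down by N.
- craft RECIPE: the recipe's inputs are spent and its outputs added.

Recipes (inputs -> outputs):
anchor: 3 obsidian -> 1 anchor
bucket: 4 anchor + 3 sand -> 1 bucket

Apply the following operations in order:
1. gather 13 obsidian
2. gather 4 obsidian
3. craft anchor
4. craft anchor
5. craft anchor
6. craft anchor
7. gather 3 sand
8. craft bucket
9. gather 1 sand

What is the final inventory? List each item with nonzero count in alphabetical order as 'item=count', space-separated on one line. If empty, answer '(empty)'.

Answer: bucket=1 obsidian=5 sand=1

Derivation:
After 1 (gather 13 obsidian): obsidian=13
After 2 (gather 4 obsidian): obsidian=17
After 3 (craft anchor): anchor=1 obsidian=14
After 4 (craft anchor): anchor=2 obsidian=11
After 5 (craft anchor): anchor=3 obsidian=8
After 6 (craft anchor): anchor=4 obsidian=5
After 7 (gather 3 sand): anchor=4 obsidian=5 sand=3
After 8 (craft bucket): bucket=1 obsidian=5
After 9 (gather 1 sand): bucket=1 obsidian=5 sand=1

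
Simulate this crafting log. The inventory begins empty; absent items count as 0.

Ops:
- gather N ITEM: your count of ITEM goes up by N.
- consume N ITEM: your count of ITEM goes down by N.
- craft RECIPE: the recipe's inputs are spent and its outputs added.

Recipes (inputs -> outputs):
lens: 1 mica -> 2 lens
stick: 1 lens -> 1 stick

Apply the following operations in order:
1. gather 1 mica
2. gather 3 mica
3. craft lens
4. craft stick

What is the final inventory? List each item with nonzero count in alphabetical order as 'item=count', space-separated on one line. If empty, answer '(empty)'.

After 1 (gather 1 mica): mica=1
After 2 (gather 3 mica): mica=4
After 3 (craft lens): lens=2 mica=3
After 4 (craft stick): lens=1 mica=3 stick=1

Answer: lens=1 mica=3 stick=1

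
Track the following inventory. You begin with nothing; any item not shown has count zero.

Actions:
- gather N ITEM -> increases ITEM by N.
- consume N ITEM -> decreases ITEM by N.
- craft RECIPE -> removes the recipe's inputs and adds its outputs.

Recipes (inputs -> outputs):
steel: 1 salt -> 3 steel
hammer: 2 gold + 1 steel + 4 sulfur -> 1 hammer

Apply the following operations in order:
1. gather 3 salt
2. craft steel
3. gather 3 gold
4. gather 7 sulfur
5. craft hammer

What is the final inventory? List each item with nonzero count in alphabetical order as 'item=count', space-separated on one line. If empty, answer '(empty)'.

After 1 (gather 3 salt): salt=3
After 2 (craft steel): salt=2 steel=3
After 3 (gather 3 gold): gold=3 salt=2 steel=3
After 4 (gather 7 sulfur): gold=3 salt=2 steel=3 sulfur=7
After 5 (craft hammer): gold=1 hammer=1 salt=2 steel=2 sulfur=3

Answer: gold=1 hammer=1 salt=2 steel=2 sulfur=3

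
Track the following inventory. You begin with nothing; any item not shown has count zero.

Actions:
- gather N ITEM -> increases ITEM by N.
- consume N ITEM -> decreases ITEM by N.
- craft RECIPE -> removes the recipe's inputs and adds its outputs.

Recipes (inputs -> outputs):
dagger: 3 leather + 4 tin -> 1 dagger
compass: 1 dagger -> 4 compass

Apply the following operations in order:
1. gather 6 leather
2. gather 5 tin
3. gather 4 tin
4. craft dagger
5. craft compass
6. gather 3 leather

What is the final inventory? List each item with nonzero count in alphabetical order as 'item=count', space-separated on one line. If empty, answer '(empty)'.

After 1 (gather 6 leather): leather=6
After 2 (gather 5 tin): leather=6 tin=5
After 3 (gather 4 tin): leather=6 tin=9
After 4 (craft dagger): dagger=1 leather=3 tin=5
After 5 (craft compass): compass=4 leather=3 tin=5
After 6 (gather 3 leather): compass=4 leather=6 tin=5

Answer: compass=4 leather=6 tin=5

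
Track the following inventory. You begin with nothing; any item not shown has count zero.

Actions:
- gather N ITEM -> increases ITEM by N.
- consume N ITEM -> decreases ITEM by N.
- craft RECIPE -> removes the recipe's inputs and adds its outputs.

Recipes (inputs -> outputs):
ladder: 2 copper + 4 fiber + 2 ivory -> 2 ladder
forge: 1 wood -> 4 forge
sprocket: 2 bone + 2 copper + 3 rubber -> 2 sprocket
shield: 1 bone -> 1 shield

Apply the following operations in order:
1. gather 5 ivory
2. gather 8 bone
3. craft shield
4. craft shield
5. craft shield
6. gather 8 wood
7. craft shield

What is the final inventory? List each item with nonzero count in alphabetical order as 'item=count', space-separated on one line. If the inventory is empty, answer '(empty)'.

Answer: bone=4 ivory=5 shield=4 wood=8

Derivation:
After 1 (gather 5 ivory): ivory=5
After 2 (gather 8 bone): bone=8 ivory=5
After 3 (craft shield): bone=7 ivory=5 shield=1
After 4 (craft shield): bone=6 ivory=5 shield=2
After 5 (craft shield): bone=5 ivory=5 shield=3
After 6 (gather 8 wood): bone=5 ivory=5 shield=3 wood=8
After 7 (craft shield): bone=4 ivory=5 shield=4 wood=8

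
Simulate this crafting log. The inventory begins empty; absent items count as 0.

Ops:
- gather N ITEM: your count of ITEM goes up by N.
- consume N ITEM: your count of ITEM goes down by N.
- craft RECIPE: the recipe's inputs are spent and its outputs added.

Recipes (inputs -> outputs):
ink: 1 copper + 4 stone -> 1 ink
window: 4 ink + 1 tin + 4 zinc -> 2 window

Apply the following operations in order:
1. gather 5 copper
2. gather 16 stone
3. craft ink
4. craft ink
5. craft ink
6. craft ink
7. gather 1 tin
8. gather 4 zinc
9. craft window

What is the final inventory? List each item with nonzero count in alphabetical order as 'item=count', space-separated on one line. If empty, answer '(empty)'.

Answer: copper=1 window=2

Derivation:
After 1 (gather 5 copper): copper=5
After 2 (gather 16 stone): copper=5 stone=16
After 3 (craft ink): copper=4 ink=1 stone=12
After 4 (craft ink): copper=3 ink=2 stone=8
After 5 (craft ink): copper=2 ink=3 stone=4
After 6 (craft ink): copper=1 ink=4
After 7 (gather 1 tin): copper=1 ink=4 tin=1
After 8 (gather 4 zinc): copper=1 ink=4 tin=1 zinc=4
After 9 (craft window): copper=1 window=2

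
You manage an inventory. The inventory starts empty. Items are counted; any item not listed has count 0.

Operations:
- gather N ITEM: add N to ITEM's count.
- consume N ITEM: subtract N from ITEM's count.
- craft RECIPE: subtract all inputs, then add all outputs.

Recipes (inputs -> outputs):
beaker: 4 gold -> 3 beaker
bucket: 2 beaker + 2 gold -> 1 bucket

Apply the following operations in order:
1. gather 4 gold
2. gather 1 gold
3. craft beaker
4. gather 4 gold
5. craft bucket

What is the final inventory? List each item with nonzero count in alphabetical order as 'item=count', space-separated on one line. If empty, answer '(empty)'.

Answer: beaker=1 bucket=1 gold=3

Derivation:
After 1 (gather 4 gold): gold=4
After 2 (gather 1 gold): gold=5
After 3 (craft beaker): beaker=3 gold=1
After 4 (gather 4 gold): beaker=3 gold=5
After 5 (craft bucket): beaker=1 bucket=1 gold=3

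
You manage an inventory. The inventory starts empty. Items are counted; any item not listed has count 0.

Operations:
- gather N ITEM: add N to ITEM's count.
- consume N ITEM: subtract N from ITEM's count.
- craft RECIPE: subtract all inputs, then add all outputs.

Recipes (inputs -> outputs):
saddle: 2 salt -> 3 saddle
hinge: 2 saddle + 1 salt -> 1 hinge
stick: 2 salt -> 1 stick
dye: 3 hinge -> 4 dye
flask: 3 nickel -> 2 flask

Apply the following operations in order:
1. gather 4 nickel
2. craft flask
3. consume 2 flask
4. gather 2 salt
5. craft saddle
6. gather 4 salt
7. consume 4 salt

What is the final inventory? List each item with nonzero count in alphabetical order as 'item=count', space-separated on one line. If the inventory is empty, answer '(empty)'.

Answer: nickel=1 saddle=3

Derivation:
After 1 (gather 4 nickel): nickel=4
After 2 (craft flask): flask=2 nickel=1
After 3 (consume 2 flask): nickel=1
After 4 (gather 2 salt): nickel=1 salt=2
After 5 (craft saddle): nickel=1 saddle=3
After 6 (gather 4 salt): nickel=1 saddle=3 salt=4
After 7 (consume 4 salt): nickel=1 saddle=3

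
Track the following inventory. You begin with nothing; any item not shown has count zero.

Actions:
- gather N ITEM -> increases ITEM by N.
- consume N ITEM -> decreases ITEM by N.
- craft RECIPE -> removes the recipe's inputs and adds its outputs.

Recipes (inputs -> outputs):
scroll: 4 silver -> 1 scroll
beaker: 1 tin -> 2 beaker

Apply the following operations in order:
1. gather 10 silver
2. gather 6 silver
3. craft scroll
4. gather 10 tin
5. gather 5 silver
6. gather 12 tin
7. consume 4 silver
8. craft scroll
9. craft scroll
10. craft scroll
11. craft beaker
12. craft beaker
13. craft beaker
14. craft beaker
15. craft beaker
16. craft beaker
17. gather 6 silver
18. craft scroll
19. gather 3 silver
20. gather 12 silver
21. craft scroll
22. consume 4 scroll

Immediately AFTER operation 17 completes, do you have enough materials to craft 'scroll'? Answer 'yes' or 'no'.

Answer: yes

Derivation:
After 1 (gather 10 silver): silver=10
After 2 (gather 6 silver): silver=16
After 3 (craft scroll): scroll=1 silver=12
After 4 (gather 10 tin): scroll=1 silver=12 tin=10
After 5 (gather 5 silver): scroll=1 silver=17 tin=10
After 6 (gather 12 tin): scroll=1 silver=17 tin=22
After 7 (consume 4 silver): scroll=1 silver=13 tin=22
After 8 (craft scroll): scroll=2 silver=9 tin=22
After 9 (craft scroll): scroll=3 silver=5 tin=22
After 10 (craft scroll): scroll=4 silver=1 tin=22
After 11 (craft beaker): beaker=2 scroll=4 silver=1 tin=21
After 12 (craft beaker): beaker=4 scroll=4 silver=1 tin=20
After 13 (craft beaker): beaker=6 scroll=4 silver=1 tin=19
After 14 (craft beaker): beaker=8 scroll=4 silver=1 tin=18
After 15 (craft beaker): beaker=10 scroll=4 silver=1 tin=17
After 16 (craft beaker): beaker=12 scroll=4 silver=1 tin=16
After 17 (gather 6 silver): beaker=12 scroll=4 silver=7 tin=16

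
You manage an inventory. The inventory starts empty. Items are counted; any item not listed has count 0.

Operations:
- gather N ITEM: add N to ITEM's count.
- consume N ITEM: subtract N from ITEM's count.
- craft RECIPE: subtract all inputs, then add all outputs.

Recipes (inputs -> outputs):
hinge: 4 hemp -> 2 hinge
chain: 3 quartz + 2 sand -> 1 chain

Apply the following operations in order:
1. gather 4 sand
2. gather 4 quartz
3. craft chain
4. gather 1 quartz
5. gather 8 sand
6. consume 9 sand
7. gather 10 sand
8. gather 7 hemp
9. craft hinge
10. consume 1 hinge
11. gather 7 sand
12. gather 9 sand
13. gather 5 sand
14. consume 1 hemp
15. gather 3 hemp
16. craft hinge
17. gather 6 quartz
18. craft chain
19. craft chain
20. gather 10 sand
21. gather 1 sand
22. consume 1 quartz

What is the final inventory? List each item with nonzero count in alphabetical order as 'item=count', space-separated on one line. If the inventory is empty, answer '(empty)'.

After 1 (gather 4 sand): sand=4
After 2 (gather 4 quartz): quartz=4 sand=4
After 3 (craft chain): chain=1 quartz=1 sand=2
After 4 (gather 1 quartz): chain=1 quartz=2 sand=2
After 5 (gather 8 sand): chain=1 quartz=2 sand=10
After 6 (consume 9 sand): chain=1 quartz=2 sand=1
After 7 (gather 10 sand): chain=1 quartz=2 sand=11
After 8 (gather 7 hemp): chain=1 hemp=7 quartz=2 sand=11
After 9 (craft hinge): chain=1 hemp=3 hinge=2 quartz=2 sand=11
After 10 (consume 1 hinge): chain=1 hemp=3 hinge=1 quartz=2 sand=11
After 11 (gather 7 sand): chain=1 hemp=3 hinge=1 quartz=2 sand=18
After 12 (gather 9 sand): chain=1 hemp=3 hinge=1 quartz=2 sand=27
After 13 (gather 5 sand): chain=1 hemp=3 hinge=1 quartz=2 sand=32
After 14 (consume 1 hemp): chain=1 hemp=2 hinge=1 quartz=2 sand=32
After 15 (gather 3 hemp): chain=1 hemp=5 hinge=1 quartz=2 sand=32
After 16 (craft hinge): chain=1 hemp=1 hinge=3 quartz=2 sand=32
After 17 (gather 6 quartz): chain=1 hemp=1 hinge=3 quartz=8 sand=32
After 18 (craft chain): chain=2 hemp=1 hinge=3 quartz=5 sand=30
After 19 (craft chain): chain=3 hemp=1 hinge=3 quartz=2 sand=28
After 20 (gather 10 sand): chain=3 hemp=1 hinge=3 quartz=2 sand=38
After 21 (gather 1 sand): chain=3 hemp=1 hinge=3 quartz=2 sand=39
After 22 (consume 1 quartz): chain=3 hemp=1 hinge=3 quartz=1 sand=39

Answer: chain=3 hemp=1 hinge=3 quartz=1 sand=39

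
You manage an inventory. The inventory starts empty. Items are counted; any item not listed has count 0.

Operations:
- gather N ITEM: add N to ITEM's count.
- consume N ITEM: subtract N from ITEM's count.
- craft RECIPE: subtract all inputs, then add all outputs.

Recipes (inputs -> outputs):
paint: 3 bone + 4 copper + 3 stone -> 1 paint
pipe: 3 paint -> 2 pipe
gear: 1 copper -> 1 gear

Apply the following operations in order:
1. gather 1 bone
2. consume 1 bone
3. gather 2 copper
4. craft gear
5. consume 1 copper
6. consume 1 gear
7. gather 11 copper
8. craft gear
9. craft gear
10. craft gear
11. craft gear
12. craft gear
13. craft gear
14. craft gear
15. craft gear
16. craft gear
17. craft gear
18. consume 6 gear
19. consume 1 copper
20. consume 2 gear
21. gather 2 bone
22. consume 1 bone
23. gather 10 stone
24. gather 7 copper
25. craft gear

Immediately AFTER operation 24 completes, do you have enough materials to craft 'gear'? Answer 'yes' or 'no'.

After 1 (gather 1 bone): bone=1
After 2 (consume 1 bone): (empty)
After 3 (gather 2 copper): copper=2
After 4 (craft gear): copper=1 gear=1
After 5 (consume 1 copper): gear=1
After 6 (consume 1 gear): (empty)
After 7 (gather 11 copper): copper=11
After 8 (craft gear): copper=10 gear=1
After 9 (craft gear): copper=9 gear=2
After 10 (craft gear): copper=8 gear=3
After 11 (craft gear): copper=7 gear=4
After 12 (craft gear): copper=6 gear=5
After 13 (craft gear): copper=5 gear=6
After 14 (craft gear): copper=4 gear=7
After 15 (craft gear): copper=3 gear=8
After 16 (craft gear): copper=2 gear=9
After 17 (craft gear): copper=1 gear=10
After 18 (consume 6 gear): copper=1 gear=4
After 19 (consume 1 copper): gear=4
After 20 (consume 2 gear): gear=2
After 21 (gather 2 bone): bone=2 gear=2
After 22 (consume 1 bone): bone=1 gear=2
After 23 (gather 10 stone): bone=1 gear=2 stone=10
After 24 (gather 7 copper): bone=1 copper=7 gear=2 stone=10

Answer: yes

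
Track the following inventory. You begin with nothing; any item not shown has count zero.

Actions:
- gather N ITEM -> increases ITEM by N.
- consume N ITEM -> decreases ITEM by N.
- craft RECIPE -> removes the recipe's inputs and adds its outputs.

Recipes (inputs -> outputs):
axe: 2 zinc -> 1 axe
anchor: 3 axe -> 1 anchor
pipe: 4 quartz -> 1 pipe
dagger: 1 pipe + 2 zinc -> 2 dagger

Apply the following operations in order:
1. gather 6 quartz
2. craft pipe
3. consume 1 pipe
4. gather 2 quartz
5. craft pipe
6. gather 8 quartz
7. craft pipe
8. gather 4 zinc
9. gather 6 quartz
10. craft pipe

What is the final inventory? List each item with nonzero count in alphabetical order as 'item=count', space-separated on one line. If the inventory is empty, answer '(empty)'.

After 1 (gather 6 quartz): quartz=6
After 2 (craft pipe): pipe=1 quartz=2
After 3 (consume 1 pipe): quartz=2
After 4 (gather 2 quartz): quartz=4
After 5 (craft pipe): pipe=1
After 6 (gather 8 quartz): pipe=1 quartz=8
After 7 (craft pipe): pipe=2 quartz=4
After 8 (gather 4 zinc): pipe=2 quartz=4 zinc=4
After 9 (gather 6 quartz): pipe=2 quartz=10 zinc=4
After 10 (craft pipe): pipe=3 quartz=6 zinc=4

Answer: pipe=3 quartz=6 zinc=4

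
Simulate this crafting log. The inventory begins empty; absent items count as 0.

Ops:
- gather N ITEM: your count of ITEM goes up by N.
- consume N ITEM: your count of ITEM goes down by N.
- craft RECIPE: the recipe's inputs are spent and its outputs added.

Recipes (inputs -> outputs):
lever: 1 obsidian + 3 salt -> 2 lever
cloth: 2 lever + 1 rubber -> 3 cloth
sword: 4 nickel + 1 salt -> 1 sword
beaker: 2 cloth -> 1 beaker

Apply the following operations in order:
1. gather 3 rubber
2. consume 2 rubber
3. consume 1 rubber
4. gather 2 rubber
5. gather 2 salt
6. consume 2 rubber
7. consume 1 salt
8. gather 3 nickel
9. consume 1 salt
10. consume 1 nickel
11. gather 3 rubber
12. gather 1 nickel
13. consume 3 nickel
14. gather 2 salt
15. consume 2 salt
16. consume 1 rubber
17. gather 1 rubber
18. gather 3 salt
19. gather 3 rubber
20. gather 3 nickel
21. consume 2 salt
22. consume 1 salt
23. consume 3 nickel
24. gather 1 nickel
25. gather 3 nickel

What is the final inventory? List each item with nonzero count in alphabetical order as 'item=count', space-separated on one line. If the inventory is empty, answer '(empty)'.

After 1 (gather 3 rubber): rubber=3
After 2 (consume 2 rubber): rubber=1
After 3 (consume 1 rubber): (empty)
After 4 (gather 2 rubber): rubber=2
After 5 (gather 2 salt): rubber=2 salt=2
After 6 (consume 2 rubber): salt=2
After 7 (consume 1 salt): salt=1
After 8 (gather 3 nickel): nickel=3 salt=1
After 9 (consume 1 salt): nickel=3
After 10 (consume 1 nickel): nickel=2
After 11 (gather 3 rubber): nickel=2 rubber=3
After 12 (gather 1 nickel): nickel=3 rubber=3
After 13 (consume 3 nickel): rubber=3
After 14 (gather 2 salt): rubber=3 salt=2
After 15 (consume 2 salt): rubber=3
After 16 (consume 1 rubber): rubber=2
After 17 (gather 1 rubber): rubber=3
After 18 (gather 3 salt): rubber=3 salt=3
After 19 (gather 3 rubber): rubber=6 salt=3
After 20 (gather 3 nickel): nickel=3 rubber=6 salt=3
After 21 (consume 2 salt): nickel=3 rubber=6 salt=1
After 22 (consume 1 salt): nickel=3 rubber=6
After 23 (consume 3 nickel): rubber=6
After 24 (gather 1 nickel): nickel=1 rubber=6
After 25 (gather 3 nickel): nickel=4 rubber=6

Answer: nickel=4 rubber=6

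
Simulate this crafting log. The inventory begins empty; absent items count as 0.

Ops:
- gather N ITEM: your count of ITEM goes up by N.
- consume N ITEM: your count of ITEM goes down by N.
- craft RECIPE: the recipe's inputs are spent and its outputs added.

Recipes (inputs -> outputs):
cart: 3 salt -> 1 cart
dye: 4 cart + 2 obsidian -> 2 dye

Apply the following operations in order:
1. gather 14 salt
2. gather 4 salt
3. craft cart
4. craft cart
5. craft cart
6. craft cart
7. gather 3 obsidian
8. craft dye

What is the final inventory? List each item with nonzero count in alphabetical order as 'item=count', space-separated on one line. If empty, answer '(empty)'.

After 1 (gather 14 salt): salt=14
After 2 (gather 4 salt): salt=18
After 3 (craft cart): cart=1 salt=15
After 4 (craft cart): cart=2 salt=12
After 5 (craft cart): cart=3 salt=9
After 6 (craft cart): cart=4 salt=6
After 7 (gather 3 obsidian): cart=4 obsidian=3 salt=6
After 8 (craft dye): dye=2 obsidian=1 salt=6

Answer: dye=2 obsidian=1 salt=6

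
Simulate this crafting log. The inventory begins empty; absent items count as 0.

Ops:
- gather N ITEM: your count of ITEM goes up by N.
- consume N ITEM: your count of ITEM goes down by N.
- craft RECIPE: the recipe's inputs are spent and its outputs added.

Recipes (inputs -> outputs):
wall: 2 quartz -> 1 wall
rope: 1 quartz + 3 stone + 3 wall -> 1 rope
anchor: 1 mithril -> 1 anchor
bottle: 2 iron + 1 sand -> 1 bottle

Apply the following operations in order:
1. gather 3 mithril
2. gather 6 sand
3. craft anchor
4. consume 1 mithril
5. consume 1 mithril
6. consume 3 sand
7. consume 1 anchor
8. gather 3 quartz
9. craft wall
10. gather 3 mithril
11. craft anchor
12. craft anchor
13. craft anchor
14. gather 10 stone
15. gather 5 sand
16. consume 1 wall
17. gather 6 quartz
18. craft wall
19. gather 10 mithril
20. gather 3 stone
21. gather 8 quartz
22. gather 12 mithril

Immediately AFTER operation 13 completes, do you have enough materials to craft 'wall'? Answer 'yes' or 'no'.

Answer: no

Derivation:
After 1 (gather 3 mithril): mithril=3
After 2 (gather 6 sand): mithril=3 sand=6
After 3 (craft anchor): anchor=1 mithril=2 sand=6
After 4 (consume 1 mithril): anchor=1 mithril=1 sand=6
After 5 (consume 1 mithril): anchor=1 sand=6
After 6 (consume 3 sand): anchor=1 sand=3
After 7 (consume 1 anchor): sand=3
After 8 (gather 3 quartz): quartz=3 sand=3
After 9 (craft wall): quartz=1 sand=3 wall=1
After 10 (gather 3 mithril): mithril=3 quartz=1 sand=3 wall=1
After 11 (craft anchor): anchor=1 mithril=2 quartz=1 sand=3 wall=1
After 12 (craft anchor): anchor=2 mithril=1 quartz=1 sand=3 wall=1
After 13 (craft anchor): anchor=3 quartz=1 sand=3 wall=1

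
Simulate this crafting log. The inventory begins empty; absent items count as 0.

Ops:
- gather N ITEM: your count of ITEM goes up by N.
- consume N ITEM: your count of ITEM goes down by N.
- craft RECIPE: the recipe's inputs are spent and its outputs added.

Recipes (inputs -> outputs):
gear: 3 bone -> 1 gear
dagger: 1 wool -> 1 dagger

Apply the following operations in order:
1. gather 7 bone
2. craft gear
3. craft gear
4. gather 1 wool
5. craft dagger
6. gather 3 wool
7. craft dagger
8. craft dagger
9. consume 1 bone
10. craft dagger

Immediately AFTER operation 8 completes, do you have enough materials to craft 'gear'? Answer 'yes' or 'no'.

Answer: no

Derivation:
After 1 (gather 7 bone): bone=7
After 2 (craft gear): bone=4 gear=1
After 3 (craft gear): bone=1 gear=2
After 4 (gather 1 wool): bone=1 gear=2 wool=1
After 5 (craft dagger): bone=1 dagger=1 gear=2
After 6 (gather 3 wool): bone=1 dagger=1 gear=2 wool=3
After 7 (craft dagger): bone=1 dagger=2 gear=2 wool=2
After 8 (craft dagger): bone=1 dagger=3 gear=2 wool=1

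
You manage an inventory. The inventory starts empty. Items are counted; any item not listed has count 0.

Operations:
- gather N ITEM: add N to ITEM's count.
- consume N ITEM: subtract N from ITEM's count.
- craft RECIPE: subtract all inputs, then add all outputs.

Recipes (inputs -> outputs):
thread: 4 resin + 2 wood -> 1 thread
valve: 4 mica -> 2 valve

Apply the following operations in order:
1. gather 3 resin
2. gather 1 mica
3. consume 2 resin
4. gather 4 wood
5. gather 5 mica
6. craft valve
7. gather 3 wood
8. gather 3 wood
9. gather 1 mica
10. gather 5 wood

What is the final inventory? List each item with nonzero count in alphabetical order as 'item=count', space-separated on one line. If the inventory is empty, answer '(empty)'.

After 1 (gather 3 resin): resin=3
After 2 (gather 1 mica): mica=1 resin=3
After 3 (consume 2 resin): mica=1 resin=1
After 4 (gather 4 wood): mica=1 resin=1 wood=4
After 5 (gather 5 mica): mica=6 resin=1 wood=4
After 6 (craft valve): mica=2 resin=1 valve=2 wood=4
After 7 (gather 3 wood): mica=2 resin=1 valve=2 wood=7
After 8 (gather 3 wood): mica=2 resin=1 valve=2 wood=10
After 9 (gather 1 mica): mica=3 resin=1 valve=2 wood=10
After 10 (gather 5 wood): mica=3 resin=1 valve=2 wood=15

Answer: mica=3 resin=1 valve=2 wood=15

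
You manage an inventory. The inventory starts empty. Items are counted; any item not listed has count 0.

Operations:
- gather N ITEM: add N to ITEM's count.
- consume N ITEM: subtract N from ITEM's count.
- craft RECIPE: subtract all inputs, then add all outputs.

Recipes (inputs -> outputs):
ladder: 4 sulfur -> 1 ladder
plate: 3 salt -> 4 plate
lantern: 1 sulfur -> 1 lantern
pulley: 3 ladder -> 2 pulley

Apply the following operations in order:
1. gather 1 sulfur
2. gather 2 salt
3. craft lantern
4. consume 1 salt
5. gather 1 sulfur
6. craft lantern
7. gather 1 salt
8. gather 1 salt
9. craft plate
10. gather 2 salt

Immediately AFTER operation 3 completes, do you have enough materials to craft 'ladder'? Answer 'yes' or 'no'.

Answer: no

Derivation:
After 1 (gather 1 sulfur): sulfur=1
After 2 (gather 2 salt): salt=2 sulfur=1
After 3 (craft lantern): lantern=1 salt=2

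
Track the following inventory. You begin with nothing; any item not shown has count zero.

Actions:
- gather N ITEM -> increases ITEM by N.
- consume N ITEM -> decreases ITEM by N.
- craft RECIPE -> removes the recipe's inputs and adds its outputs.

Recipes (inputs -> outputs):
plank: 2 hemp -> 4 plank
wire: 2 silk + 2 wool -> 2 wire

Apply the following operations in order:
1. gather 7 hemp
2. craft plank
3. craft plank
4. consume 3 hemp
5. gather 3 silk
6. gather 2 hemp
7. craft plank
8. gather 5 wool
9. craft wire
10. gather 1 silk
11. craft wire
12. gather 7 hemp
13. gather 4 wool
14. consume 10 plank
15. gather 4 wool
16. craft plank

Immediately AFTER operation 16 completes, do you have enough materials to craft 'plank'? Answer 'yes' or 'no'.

Answer: yes

Derivation:
After 1 (gather 7 hemp): hemp=7
After 2 (craft plank): hemp=5 plank=4
After 3 (craft plank): hemp=3 plank=8
After 4 (consume 3 hemp): plank=8
After 5 (gather 3 silk): plank=8 silk=3
After 6 (gather 2 hemp): hemp=2 plank=8 silk=3
After 7 (craft plank): plank=12 silk=3
After 8 (gather 5 wool): plank=12 silk=3 wool=5
After 9 (craft wire): plank=12 silk=1 wire=2 wool=3
After 10 (gather 1 silk): plank=12 silk=2 wire=2 wool=3
After 11 (craft wire): plank=12 wire=4 wool=1
After 12 (gather 7 hemp): hemp=7 plank=12 wire=4 wool=1
After 13 (gather 4 wool): hemp=7 plank=12 wire=4 wool=5
After 14 (consume 10 plank): hemp=7 plank=2 wire=4 wool=5
After 15 (gather 4 wool): hemp=7 plank=2 wire=4 wool=9
After 16 (craft plank): hemp=5 plank=6 wire=4 wool=9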